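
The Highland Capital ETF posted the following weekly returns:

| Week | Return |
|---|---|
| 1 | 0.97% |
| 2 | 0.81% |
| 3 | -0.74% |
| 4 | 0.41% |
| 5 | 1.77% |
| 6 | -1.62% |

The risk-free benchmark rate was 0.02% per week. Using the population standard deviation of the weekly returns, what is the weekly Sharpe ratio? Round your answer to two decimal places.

Mean return μ = 1.600 / 6 = 0.2667%
Population σ = √[Σ(r − μ)² / 6] = √[7.6433 / 6] = √1.2739 = 1.1287%
Sharpe = (μ − rf) / σ = (0.2667 − 0.02) / 1.1287 = 0.2467 / 1.1287 = 0.2186

0.22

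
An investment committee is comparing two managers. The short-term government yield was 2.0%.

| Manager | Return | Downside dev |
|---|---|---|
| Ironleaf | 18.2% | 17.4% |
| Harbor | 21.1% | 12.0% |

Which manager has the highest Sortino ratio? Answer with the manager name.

Ironleaf: Sortino ratio = (18.2% − 2.0%) / 17.4% = 0.931
Harbor: Sortino ratio = (21.1% − 2.0%) / 12.0% = 1.592
Highest: Harbor (1.592).

Harbor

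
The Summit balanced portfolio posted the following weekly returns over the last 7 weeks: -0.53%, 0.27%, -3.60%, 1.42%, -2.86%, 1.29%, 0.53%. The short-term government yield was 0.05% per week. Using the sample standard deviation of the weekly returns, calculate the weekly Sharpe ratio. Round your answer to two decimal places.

Mean return μ = -3.480 / 7 = -0.4971%
Σ(r − μ)² = 23.7247; sample σ = √(23.7247/6) = 1.9885%
Sharpe = (μ − rf) / σ = (-0.4971 − 0.05) / 1.9885 = -0.5471 / 1.9885 = -0.2751

-0.28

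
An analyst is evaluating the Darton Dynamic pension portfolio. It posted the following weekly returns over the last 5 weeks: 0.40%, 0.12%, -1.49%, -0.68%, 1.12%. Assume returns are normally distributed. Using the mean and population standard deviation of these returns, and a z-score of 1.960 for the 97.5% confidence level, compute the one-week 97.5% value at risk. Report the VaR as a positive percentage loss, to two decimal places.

r̄ = (0.4 + 0.12 − 1.49 − 0.68 + 1.12) / 5 = -0.530 / 5 = -0.1060%
Σ(r − r̄)² = 4.0551; population σ = √(4.0551/5) = 0.9006%
VaR = −(r̄ − z·σ) = −(-0.1060 − 1.960 × 0.9006) = −(-1.8712) = 1.8712%

1.87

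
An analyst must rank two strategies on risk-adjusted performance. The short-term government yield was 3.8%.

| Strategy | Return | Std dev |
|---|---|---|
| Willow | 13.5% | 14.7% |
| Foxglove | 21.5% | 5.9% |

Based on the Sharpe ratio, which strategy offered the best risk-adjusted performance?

Foxglove

Willow: Sharpe ratio = (13.5% − 3.8%) / 14.7% = 0.660
Foxglove: Sharpe ratio = (21.5% − 3.8%) / 5.9% = 3.000
Highest: Foxglove (3.000).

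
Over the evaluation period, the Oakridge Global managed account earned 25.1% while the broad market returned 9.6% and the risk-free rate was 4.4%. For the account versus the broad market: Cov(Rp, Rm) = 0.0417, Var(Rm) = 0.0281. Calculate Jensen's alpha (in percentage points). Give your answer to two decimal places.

12.98

β = Cov / Var = 0.0417 / 0.0281 = 1.4840
E[R] = Rf + β(Rm − Rf) = 4.4% + 1.4840 × (9.6% − 4.4%) = 12.1168%
α = Rp − E[R] = 25.1% − 12.1168% = 12.9832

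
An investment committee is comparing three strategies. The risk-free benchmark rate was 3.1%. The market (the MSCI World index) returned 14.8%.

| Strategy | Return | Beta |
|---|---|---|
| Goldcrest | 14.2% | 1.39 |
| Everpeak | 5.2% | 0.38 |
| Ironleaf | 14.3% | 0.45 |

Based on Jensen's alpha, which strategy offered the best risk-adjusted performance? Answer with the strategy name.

Ironleaf

Goldcrest: α = 14.2% − [3.1% + 1.39 × (14.8% − 3.1%)] = -5.163
Everpeak: α = 5.2% − [3.1% + 0.38 × (14.8% − 3.1%)] = -2.346
Ironleaf: α = 14.3% − [3.1% + 0.45 × (14.8% − 3.1%)] = 5.935
Highest: Ironleaf (5.935).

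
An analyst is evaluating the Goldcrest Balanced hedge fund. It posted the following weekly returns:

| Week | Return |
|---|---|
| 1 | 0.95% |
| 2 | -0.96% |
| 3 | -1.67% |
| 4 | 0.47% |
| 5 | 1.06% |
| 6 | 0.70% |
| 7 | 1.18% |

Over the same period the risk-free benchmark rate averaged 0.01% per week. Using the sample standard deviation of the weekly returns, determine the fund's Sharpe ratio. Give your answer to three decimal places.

r̄ = (0.95 − 0.96 − 1.67 + 0.47 + 1.06 + 0.7 + 1.18) / 7 = 1.730 / 7 = 0.2471%
Sample σ = √[Σ(r − r̄)² / 6] = √[7.4123 / 6] = √1.2354 = 1.1115%
Sharpe = (r̄ − rf) / σ = (0.2471 − 0.01) / 1.1115 = 0.2371 / 1.1115 = 0.2133

0.213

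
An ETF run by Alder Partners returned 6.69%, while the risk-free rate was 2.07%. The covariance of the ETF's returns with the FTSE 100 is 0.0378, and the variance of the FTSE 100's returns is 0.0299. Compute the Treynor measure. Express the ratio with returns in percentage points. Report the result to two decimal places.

3.65

β = Cov / Var = 0.0378 / 0.0299 = 1.2642
Treynor = (Rp − Rf) / β = (6.69% − 2.07%) / 1.2642 = 4.62 / 1.2642 = 3.6545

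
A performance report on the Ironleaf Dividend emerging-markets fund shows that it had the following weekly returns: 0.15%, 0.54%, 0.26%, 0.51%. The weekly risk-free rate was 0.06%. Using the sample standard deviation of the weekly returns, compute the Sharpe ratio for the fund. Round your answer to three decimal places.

1.601

r̄ = (0.15 + 0.54 + 0.26 + 0.51) / 4 = 0.3650%
Σ(r − r̄)² = (0.15 − 0.3650)² + (0.54 − 0.3650)² + … = 0.1089
sample σ = √(0.1089 / 3) = √0.0363 = 0.1905%
Sharpe = (r̄ − rf) / σ = (0.3650 − 0.06) / 0.1905 = 0.3050 / 0.1905 = 1.6010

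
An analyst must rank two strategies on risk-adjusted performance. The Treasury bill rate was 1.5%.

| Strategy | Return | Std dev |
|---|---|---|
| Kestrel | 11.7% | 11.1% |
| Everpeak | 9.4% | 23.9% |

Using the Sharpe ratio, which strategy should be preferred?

Kestrel

Kestrel: Sharpe ratio = (11.7% − 1.5%) / 11.1% = 0.919
Everpeak: Sharpe ratio = (9.4% − 1.5%) / 23.9% = 0.331
Highest: Kestrel (0.919).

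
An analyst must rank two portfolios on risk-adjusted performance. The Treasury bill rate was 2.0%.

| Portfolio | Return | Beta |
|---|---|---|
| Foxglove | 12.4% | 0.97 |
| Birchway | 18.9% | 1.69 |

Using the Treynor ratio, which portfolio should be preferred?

Foxglove

Foxglove: Treynor = (12.4% − 2.0%) / 0.97 = 10.722
Birchway: Treynor = (18.9% − 2.0%) / 1.69 = 10.000
Highest: Foxglove (10.722).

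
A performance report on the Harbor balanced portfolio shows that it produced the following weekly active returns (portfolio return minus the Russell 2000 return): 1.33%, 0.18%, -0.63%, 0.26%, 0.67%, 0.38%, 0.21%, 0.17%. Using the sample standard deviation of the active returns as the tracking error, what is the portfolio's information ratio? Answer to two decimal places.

0.59

r̄ = (1.33 + 0.18 − 0.63 + 0.26 + 0.67 + 0.38 + 0.21 + 0.17) / 8 = 2.570 / 8 = 0.3213%
Sample σ = √[Σ(r − r̄)² / 7] = √[2.1065 / 7] = √0.3009 = 0.5485%
IR = r̄ / tracking error = 0.3213 / 0.5485 = 0.5858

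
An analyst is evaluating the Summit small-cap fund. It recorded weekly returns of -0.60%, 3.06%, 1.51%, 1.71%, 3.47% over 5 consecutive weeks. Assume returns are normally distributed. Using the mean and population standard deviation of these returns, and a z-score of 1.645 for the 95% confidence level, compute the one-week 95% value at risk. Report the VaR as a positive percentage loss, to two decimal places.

r̄ = (-0.6 + 3.06 + 1.51 + 1.71 + 3.47) / 5 = 9.150 / 5 = 1.8300%
Σ(r − r̄)² = 10.2242; population σ = √(10.2242/5) = 1.4300%
VaR = −(r̄ − z·σ) = −(1.8300 − 1.645 × 1.4300) = −(-0.5224) = 0.5224%

0.52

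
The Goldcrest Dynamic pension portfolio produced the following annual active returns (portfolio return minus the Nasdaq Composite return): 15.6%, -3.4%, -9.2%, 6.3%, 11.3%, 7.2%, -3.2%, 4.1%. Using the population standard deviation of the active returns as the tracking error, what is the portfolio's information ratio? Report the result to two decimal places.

Mean return μ = 28.70 / 8 = 3.5875%
Population std dev = √[482.8688 / 8] = 7.7691%
IR = μ / tracking error = 3.5875 / 7.7691 = 0.4618

0.46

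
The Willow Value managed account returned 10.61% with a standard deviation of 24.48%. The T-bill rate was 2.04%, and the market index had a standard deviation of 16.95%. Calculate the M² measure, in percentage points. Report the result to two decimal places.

Sharpe = (Rp − Rf) / σp = (10.61% − 2.04%) / 24.48% = 0.3501
M² = Rf + Sharpe × σm = 2.04% + 0.3501 × 16.95% = 7.9742%

7.97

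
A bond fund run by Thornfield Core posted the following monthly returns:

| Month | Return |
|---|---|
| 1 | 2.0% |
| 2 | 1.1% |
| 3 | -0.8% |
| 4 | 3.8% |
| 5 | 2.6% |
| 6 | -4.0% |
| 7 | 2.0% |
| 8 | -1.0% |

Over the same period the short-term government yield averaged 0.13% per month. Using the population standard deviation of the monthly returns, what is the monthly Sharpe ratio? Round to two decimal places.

0.25

r̄ = (2 + 1.1 − 0.8 + 3.8 + 2.6 − 4 + 2 − 1) / 8 = 0.7125%
Population σ = √[Σ(r − r̄)² / 8] = √[43.9888 / 8] = √5.4986 = 2.3449%
Sharpe = (r̄ − rf) / σ = (0.7125 − 0.13) / 2.3449 = 0.5825 / 2.3449 = 0.2484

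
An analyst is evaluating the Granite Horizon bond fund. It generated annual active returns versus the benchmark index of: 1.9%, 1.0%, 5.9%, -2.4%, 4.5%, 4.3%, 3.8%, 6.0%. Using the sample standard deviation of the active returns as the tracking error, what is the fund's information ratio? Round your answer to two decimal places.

1.10

r̄ = (1.9 + 1 + 5.9 − 2.4 + 4.5 + 4.3 + 3.8 + 6) / 8 = 3.1250%
Σ(r − r̄)² = (1.9 − 3.1250)² + (1 − 3.1250)² + (5.9 − 3.1250)² + … = 56.2350
σ = √[56.2350 / 7] = 2.8344%
IR = r̄ / tracking error = 3.1250 / 2.8344 = 1.1025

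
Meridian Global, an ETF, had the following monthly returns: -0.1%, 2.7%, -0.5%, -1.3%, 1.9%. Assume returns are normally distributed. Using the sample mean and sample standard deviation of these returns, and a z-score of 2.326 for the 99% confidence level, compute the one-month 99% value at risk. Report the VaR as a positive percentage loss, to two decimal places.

3.39

μ = (-0.1 + 2.7 − 0.5 − 1.3 + 1.9) / 5 = 2.70 / 5 = 0.5400%
Σ(r − μ)² = 11.3920; sample σ = √(11.3920/4) = 1.6876%
VaR = −(μ − z·σ) = −(0.5400 − 2.326 × 1.6876) = −(-3.3854) = 3.3854%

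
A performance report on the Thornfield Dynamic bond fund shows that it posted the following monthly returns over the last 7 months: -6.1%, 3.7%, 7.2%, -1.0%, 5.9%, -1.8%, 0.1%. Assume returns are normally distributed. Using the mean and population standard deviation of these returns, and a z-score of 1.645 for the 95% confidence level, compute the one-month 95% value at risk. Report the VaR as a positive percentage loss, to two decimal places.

r̄ = (-6.1 + 3.7 + 7.2 − 1 + 5.9 − 1.8 + 0.1) / 7 = 8.00 / 7 = 1.1429%
Population std dev = √[132.6571 / 7] = 4.3533%
VaR = −(r̄ − z·σ) = −(1.1429 − 1.645 × 4.3533) = −(-6.0183) = 6.0183%

6.02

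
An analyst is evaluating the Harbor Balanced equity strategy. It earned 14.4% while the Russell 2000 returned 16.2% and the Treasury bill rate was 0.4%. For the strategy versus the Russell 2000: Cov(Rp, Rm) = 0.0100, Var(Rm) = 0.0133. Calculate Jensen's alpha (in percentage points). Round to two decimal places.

2.12

β = Cov / Var = 0.0100 / 0.0133 = 0.7519
E[R] = Rf + β(Rm − Rf) = 0.4% + 0.7519 × (16.2% − 0.4%) = 12.2800%
α = Rp − E[R] = 14.4% − 12.2800% = 2.1200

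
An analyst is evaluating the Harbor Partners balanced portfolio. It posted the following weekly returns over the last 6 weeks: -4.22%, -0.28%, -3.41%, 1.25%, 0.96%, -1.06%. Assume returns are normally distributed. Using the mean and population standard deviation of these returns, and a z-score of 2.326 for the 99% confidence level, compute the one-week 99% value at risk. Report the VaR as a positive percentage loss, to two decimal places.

5.92

r̄ = (-4.22 − 0.28 − 3.41 + 1.25 + 0.96 − 1.06) / 6 = -1.1267%
Population std dev = √[25.5063 / 6] = 2.0618%
VaR = −(r̄ − z·σ) = −(-1.1267 − 2.326 × 2.0618) = −(-5.9224) = 5.9224%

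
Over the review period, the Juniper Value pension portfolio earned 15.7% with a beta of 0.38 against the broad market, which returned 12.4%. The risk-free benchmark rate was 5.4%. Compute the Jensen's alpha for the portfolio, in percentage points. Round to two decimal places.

7.64

CAPM expected return = Rf + β(Rm − Rf) = 5.4% + 0.38 × (12.4% − 5.4%) = 5.4 + 0.38 × 7.00 = 8.0600%
Jensen's α = Rp − E[R] = 15.7% − 8.0600% = 7.6400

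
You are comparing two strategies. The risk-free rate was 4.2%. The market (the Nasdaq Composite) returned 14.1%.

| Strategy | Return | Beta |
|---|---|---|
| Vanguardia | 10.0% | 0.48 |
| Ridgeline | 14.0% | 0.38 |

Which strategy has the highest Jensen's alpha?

Ridgeline

Vanguardia: α = 10.0% − [4.2% + 0.48 × (14.1% − 4.2%)] = 1.048
Ridgeline: α = 14.0% − [4.2% + 0.38 × (14.1% − 4.2%)] = 6.038
Highest: Ridgeline (6.038).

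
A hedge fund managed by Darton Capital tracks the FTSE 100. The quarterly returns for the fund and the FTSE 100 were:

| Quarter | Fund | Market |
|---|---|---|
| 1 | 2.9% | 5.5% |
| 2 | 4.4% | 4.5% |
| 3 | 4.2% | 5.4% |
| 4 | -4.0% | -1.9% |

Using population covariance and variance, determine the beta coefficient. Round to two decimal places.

r̄p = 1.8750%,  r̄m = 3.3750%
Cov = Σ(rp − r̄p)(rm − r̄m) / 4 = 10.1794
Var(rm) = Σ(rm − r̄m)² / 4 = 9.4269
β = Cov / Var = 10.1794 / 9.4269 = 1.0798

1.08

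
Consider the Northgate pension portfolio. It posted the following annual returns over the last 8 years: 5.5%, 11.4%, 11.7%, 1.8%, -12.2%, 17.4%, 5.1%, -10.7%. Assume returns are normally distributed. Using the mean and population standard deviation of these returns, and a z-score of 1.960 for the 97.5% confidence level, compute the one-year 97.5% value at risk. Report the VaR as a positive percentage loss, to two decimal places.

15.60

r̄ = (5.5 + 11.4 + 11.7 + 1.8 − 12.2 + 17.4 + 5.1 − 10.7) / 8 = 3.7500%
Σ(r − r̄)² = (5.5 − 3.7500)² + (11.4 − 3.7500)² + (11.7 − 3.7500)² + … = 779.9400
population σ = √(779.9400 / 8) = √97.4925 = 9.8738%
VaR = −(r̄ − z·σ) = −(3.7500 − 1.960 × 9.8738) = −(-15.6026) = 15.6026%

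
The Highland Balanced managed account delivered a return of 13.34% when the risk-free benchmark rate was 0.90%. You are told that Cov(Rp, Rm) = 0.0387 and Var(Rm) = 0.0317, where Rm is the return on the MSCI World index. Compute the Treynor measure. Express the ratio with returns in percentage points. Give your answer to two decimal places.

β = Cov / Var = 0.0387 / 0.0317 = 1.2208
Treynor = (Rp − Rf) / β = (13.34% − 0.90%) / 1.2208 = 12.44 / 1.2208 = 10.1900

10.19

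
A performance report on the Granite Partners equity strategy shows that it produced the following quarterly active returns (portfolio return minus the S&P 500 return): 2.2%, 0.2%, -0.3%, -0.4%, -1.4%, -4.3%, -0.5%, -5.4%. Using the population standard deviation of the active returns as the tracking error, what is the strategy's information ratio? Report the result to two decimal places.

-0.54

r̄ = (2.2 + 0.2 − 0.3 − 0.4 − 1.4 − 4.3 − 0.5 − 5.4) / 8 = -9.90 / 8 = -1.2375%
Σ(r − r̄)² = 42.7388; population σ = √(42.7388/8) = 2.3114%
IR = r̄ / tracking error = -1.2375 / 2.3114 = -0.5354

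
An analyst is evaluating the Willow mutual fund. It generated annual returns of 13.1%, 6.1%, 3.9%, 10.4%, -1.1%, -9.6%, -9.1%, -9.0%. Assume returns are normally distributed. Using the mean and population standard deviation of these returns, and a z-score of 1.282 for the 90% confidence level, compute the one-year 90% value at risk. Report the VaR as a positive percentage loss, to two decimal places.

10.39

r̄ = (13.1 + 6.1 + 3.9 + 10.4 − 1.1 − 9.6 − 9.1 − 9) / 8 = 0.5875%
Σ(r − r̄)² = 586.6088; population σ = √(586.6088/8) = 8.5631%
VaR = −(r̄ − z·σ) = −(0.5875 − 1.282 × 8.5631) = −(-10.3904) = 10.3904%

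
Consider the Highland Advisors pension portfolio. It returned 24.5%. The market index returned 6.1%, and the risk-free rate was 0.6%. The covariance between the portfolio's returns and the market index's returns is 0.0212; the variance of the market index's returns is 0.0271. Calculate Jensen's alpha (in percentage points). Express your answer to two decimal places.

19.60

β = Cov / Var = 0.0212 / 0.0271 = 0.7823
E[R] = Rf + β(Rm − Rf) = 0.6% + 0.7823 × (6.1% − 0.6%) = 4.9027%
α = Rp − E[R] = 24.5% − 4.9027% = 19.5973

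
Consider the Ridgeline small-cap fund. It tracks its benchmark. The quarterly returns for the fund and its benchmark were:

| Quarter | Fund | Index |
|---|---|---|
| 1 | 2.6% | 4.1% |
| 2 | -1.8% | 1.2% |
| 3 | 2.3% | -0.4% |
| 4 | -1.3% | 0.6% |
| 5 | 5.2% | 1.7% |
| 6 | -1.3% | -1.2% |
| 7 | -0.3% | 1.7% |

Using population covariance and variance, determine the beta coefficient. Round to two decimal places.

r̄p = 0.7714%,  r̄m = 1.1000%
Cov = Σ(rp − r̄p)(rm − r̄m) / 7 = 1.5357
Var(rm) = Σ(rm − r̄m)² / 7 = 2.5029
β = Cov / Var = 1.5357 / 2.5029 = 0.6136

0.61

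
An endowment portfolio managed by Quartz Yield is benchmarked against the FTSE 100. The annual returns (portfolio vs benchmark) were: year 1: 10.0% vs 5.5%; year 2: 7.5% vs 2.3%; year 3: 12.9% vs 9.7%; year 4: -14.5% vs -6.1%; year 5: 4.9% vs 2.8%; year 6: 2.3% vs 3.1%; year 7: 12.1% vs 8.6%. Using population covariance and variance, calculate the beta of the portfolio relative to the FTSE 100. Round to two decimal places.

r̄p = 5.0286%,  r̄m = 3.7000%
Cov = Σ(rp − r̄p)(rm − r̄m) / 7 = 40.0714
Var(rm) = Σ(rm − r̄m)² / 7 = 23.2029
β = Cov / Var = 40.0714 / 23.2029 = 1.7270

1.73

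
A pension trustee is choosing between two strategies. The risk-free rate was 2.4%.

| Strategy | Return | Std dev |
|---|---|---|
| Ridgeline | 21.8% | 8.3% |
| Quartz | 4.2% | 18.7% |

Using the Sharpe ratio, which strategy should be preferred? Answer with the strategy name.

Ridgeline

Ridgeline: Sharpe ratio = (21.8% − 2.4%) / 8.3% = 2.337
Quartz: Sharpe ratio = (4.2% − 2.4%) / 18.7% = 0.096
Highest: Ridgeline (2.337).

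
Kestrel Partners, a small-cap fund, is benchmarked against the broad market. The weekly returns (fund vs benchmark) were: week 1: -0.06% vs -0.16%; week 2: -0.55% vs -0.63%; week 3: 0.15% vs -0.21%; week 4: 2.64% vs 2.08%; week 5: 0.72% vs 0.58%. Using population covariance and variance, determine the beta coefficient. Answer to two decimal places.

1.15

r̄p = 0.5800%,  r̄m = 0.3320%
Cov = Σ(rp − r̄p)(rm − r̄m) / 5 = 1.0541
Var(rm) = Σ(rm − r̄m)² / 5 = 0.9157
β = Cov / Var = 1.0541 / 0.9157 = 1.1511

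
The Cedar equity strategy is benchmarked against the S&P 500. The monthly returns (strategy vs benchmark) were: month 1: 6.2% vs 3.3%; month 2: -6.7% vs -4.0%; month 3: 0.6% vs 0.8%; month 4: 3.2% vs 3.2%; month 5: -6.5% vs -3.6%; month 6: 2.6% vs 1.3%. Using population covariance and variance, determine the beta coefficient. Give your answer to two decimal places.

r̄p = -0.1000%,  r̄m = 0.1667%
Cov = Σ(rp − r̄p)(rm − r̄m) / 6 = 14.1433
Var(rm) = Σ(rm − r̄m)² / 6 = 8.7089
β = Cov / Var = 14.1433 / 8.7089 = 1.6240

1.62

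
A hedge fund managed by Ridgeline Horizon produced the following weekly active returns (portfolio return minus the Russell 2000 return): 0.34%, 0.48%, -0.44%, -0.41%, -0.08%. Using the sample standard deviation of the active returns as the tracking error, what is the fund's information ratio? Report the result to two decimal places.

-0.05

r̄ = (0.34 + 0.48 − 0.44 − 0.41 − 0.08) / 5 = -0.0220%
Σ(r − r̄)² = (0.34 − (-0.0220))² + (0.48 − (-0.0220))² + (-0.44 − (-0.0220))² + … = 0.7117
sample σ = √(0.7117 / 4) = √0.1779 = 0.4218%
IR = r̄ / tracking error = -0.0220 / 0.4218 = -0.0522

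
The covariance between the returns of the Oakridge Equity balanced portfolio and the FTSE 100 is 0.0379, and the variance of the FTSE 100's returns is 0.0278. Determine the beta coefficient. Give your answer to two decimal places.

1.36

β = Cov(Rp, Rm) / Var(Rm) = 0.0379 / 0.0278 = 1.3633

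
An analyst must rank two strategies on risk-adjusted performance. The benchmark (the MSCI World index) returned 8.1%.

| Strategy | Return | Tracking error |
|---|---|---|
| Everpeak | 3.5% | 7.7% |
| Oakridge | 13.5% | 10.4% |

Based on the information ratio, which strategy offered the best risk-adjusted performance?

Everpeak: IR = (3.5% − 8.1%) / 7.7% = -0.597
Oakridge: IR = (13.5% − 8.1%) / 10.4% = 0.519
Highest: Oakridge (0.519).

Oakridge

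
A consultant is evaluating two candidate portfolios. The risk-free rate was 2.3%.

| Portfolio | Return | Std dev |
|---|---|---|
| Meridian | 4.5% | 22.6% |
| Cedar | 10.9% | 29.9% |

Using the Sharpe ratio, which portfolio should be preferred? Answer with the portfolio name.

Meridian: Sharpe ratio = (4.5% − 2.3%) / 22.6% = 0.097
Cedar: Sharpe ratio = (10.9% − 2.3%) / 29.9% = 0.288
Highest: Cedar (0.288).

Cedar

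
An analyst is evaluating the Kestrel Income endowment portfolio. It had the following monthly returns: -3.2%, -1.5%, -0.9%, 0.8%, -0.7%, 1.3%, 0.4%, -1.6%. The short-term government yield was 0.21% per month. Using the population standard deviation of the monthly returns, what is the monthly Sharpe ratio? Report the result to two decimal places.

r̄ = (-3.2 − 1.5 − 0.9 + 0.8 − 0.7 + 1.3 + 0.4 − 1.6) / 8 = -5.40 / 8 = -0.6750%
Population std dev = √[15.1950 / 8] = 1.3782%
Sharpe = (r̄ − rf) / σ = (-0.6750 − 0.21) / 1.3782 = -0.8850 / 1.3782 = -0.6421

-0.64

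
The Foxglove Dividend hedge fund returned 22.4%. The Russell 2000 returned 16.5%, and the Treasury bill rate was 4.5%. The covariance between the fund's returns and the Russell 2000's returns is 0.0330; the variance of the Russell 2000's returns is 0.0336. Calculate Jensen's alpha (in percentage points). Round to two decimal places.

β = Cov / Var = 0.0330 / 0.0336 = 0.9821
E[R] = Rf + β(Rm − Rf) = 4.5% + 0.9821 × (16.5% − 4.5%) = 16.2852%
α = Rp − E[R] = 22.4% − 16.2852% = 6.1148

6.11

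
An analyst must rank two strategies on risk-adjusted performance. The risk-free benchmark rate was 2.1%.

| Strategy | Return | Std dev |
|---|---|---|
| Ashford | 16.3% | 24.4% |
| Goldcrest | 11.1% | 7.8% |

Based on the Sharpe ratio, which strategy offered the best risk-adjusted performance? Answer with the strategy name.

Ashford: Sharpe ratio = (16.3% − 2.1%) / 24.4% = 0.582
Goldcrest: Sharpe ratio = (11.1% − 2.1%) / 7.8% = 1.154
Highest: Goldcrest (1.154).

Goldcrest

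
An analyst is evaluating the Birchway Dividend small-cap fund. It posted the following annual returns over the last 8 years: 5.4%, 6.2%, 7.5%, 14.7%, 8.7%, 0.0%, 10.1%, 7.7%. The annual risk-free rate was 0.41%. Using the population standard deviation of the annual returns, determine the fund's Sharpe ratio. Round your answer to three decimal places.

r̄ = (5.4 + 6.2 + 7.5 + 14.7 + 8.7 + 0 + 10.1 + 7.7) / 8 = 60.30 / 8 = 7.5375%
Σ(r − r̄)² = (5.4 − 7.5375)² + (6.2 − 7.5375)² + … = 122.4188
σ = √[122.4188 / 8] = 3.9118%
Sharpe = (r̄ − rf) / σ = (7.5375 − 0.41) / 3.9118 = 7.1275 / 3.9118 = 1.8221

1.822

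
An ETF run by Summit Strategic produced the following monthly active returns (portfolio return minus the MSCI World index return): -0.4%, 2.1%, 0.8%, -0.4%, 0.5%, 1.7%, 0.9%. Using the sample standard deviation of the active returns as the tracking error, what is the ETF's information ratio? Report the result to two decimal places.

μ = (-0.4 + 2.1 + 0.8 − 0.4 + 0.5 + 1.7 + 0.9) / 7 = 0.7429%
Σ(r − μ)² = (-0.4 − 0.7429)² + (2.1 − 0.7429)² + … = 5.4571
sample σ = √(5.4571 / 6) = √0.9095 = 0.9537%
IR = μ / tracking error = 0.7429 / 0.9537 = 0.7790

0.78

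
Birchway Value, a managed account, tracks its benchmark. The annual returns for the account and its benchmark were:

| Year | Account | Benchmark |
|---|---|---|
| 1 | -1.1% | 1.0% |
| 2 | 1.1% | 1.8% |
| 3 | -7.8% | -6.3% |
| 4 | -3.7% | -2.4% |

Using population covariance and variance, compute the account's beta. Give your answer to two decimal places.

1.02

r̄p = -2.8750%,  r̄m = -1.4750%
Cov = Σ(rp − r̄p)(rm − r̄m) / 4 = 10.4844
Var(rm) = Σ(rm − r̄m)² / 4 = 10.2469
β = Cov / Var = 10.4844 / 10.2469 = 1.0232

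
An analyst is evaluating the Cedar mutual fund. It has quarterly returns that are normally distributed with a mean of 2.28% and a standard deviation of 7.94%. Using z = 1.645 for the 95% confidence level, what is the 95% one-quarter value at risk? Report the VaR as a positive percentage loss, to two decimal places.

VaR (as % loss) = −(μ − z·σ) = −(2.28% − 1.645 × 7.94%) = −(-10.7813%) = 10.7813%

10.78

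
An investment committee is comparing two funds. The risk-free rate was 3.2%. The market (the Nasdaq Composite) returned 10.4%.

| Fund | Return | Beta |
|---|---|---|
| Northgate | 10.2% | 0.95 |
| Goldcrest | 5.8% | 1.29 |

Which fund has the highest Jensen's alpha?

Northgate

Northgate: α = 10.2% − [3.2% + 0.95 × (10.4% − 3.2%)] = 0.160
Goldcrest: α = 5.8% − [3.2% + 1.29 × (10.4% − 3.2%)] = -6.688
Highest: Northgate (0.160).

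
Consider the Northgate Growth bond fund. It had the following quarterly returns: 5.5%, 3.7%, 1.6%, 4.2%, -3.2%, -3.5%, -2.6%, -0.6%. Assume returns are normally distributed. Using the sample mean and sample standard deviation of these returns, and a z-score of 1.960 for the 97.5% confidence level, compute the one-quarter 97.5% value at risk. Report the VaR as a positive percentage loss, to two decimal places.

6.41

Mean return r̄ = 5.10 / 8 = 0.6375%
Σ(r − r̄)² = (5.5 − 0.6375)² + (3.7 − 0.6375)² + … = 90.4988
σ = √[90.4988 / 7] = 3.5956%
VaR = −(r̄ − z·σ) = −(0.6375 − 1.960 × 3.5956) = −(-6.4099) = 6.4099%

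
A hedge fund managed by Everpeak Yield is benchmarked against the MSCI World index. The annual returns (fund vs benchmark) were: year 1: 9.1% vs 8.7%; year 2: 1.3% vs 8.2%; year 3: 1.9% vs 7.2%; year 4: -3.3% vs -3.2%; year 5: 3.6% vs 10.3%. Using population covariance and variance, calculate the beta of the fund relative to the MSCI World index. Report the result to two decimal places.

0.62

r̄p = 2.5200%,  r̄m = 6.2400%
Cov = Σ(rp − r̄p)(rm − r̄m) / 5 = 14.5052
Var(rm) = Σ(rm − r̄m)² / 5 = 23.2824
β = Cov / Var = 14.5052 / 23.2824 = 0.6230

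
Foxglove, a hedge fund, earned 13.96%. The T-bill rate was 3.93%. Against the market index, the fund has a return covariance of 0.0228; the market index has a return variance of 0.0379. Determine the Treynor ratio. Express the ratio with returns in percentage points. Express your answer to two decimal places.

16.67

β = Cov / Var = 0.0228 / 0.0379 = 0.6016
Treynor = (Rp − Rf) / β = (13.96% − 3.93%) / 0.6016 = 10.03 / 0.6016 = 16.6722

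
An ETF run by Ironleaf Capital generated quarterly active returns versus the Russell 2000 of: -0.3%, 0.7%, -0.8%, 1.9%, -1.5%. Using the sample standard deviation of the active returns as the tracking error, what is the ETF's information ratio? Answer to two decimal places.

0.00

Mean return r̄ = -0.00 / 5 = 0.0000%
Σ(r − r̄)² = (-0.3 − 0.0000)² + (0.7 − 0.0000)² + (-0.8 − 0.0000)² + … = 7.0800
σ = √[7.0800 / 4] = 1.3304%
IR = r̄ / tracking error = 0.0000 / 1.3304 = 0.0000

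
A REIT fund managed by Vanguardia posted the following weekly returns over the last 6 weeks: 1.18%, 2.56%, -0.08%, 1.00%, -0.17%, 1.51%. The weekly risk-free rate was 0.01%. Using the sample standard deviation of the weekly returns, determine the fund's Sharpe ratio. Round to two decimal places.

Mean return μ = 6.000 / 6 = 1.0000%
Sample σ = √[Σ(r − μ)² / 5] = √[5.2614 / 5] = √1.0523 = 1.0258%
Sharpe = (μ − rf) / σ = (1.0000 − 0.01) / 1.0258 = 0.9900 / 1.0258 = 0.9651

0.97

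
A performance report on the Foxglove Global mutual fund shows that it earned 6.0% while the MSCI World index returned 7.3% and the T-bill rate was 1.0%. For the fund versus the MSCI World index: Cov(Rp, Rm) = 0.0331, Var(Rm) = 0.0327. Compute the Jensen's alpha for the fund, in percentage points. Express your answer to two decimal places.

β = Cov / Var = 0.0331 / 0.0327 = 1.0122
E[R] = Rf + β(Rm − Rf) = 1.0% + 1.0122 × (7.3% − 1.0%) = 7.3769%
α = Rp − E[R] = 6.0% − 7.3769% = -1.3769

-1.38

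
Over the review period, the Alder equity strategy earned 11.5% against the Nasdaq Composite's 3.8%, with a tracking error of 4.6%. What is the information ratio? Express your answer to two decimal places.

1.67

IR = (Rp − Rb) / TE = (11.5% − 3.8%) / 4.6% = 7.70% / 4.6% = 1.6739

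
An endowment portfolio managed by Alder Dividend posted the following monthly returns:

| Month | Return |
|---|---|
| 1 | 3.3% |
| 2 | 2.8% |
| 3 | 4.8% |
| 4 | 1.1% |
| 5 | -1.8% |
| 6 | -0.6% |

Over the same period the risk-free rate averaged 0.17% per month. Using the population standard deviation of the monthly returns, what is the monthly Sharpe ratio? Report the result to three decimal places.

0.627

Mean return r̄ = 9.60 / 6 = 1.6000%
Population std dev = √[31.2200 / 6] = 2.2811%
Sharpe = (r̄ − rf) / σ = (1.6000 − 0.17) / 2.2811 = 1.4300 / 2.2811 = 0.6269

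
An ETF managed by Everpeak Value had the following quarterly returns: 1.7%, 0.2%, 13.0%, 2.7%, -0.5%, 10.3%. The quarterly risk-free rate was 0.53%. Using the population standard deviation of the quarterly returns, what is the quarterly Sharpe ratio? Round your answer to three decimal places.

r̄ = (1.7 + 0.2 + 13 + 2.7 − 0.5 + 10.3) / 6 = 4.5667%
Population σ = √[Σ(r − r̄)² / 6] = √[160.4333 / 6] = √26.7389 = 5.1710%
Sharpe = (r̄ − rf) / σ = (4.5667 − 0.53) / 5.1710 = 4.0367 / 5.1710 = 0.7806

0.781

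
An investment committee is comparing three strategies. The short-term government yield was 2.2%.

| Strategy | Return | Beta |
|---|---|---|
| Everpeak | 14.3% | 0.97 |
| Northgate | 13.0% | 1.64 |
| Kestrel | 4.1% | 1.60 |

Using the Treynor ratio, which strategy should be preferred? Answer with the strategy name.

Everpeak

Everpeak: Treynor = (14.3% − 2.2%) / 0.97 = 12.474
Northgate: Treynor = (13.0% − 2.2%) / 1.64 = 6.585
Kestrel: Treynor = (4.1% − 2.2%) / 1.60 = 1.188
Highest: Everpeak (12.474).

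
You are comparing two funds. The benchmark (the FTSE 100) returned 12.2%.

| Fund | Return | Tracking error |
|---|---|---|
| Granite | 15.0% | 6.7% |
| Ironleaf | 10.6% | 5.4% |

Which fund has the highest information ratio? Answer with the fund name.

Granite

Granite: IR = (15.0% − 12.2%) / 6.7% = 0.418
Ironleaf: IR = (10.6% − 12.2%) / 5.4% = -0.296
Highest: Granite (0.418).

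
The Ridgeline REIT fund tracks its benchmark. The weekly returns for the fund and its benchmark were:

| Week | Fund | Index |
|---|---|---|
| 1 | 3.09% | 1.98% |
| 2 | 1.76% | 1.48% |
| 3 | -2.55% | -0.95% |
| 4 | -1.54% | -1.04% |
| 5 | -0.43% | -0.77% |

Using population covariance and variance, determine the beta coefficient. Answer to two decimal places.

r̄p = 0.0660%,  r̄m = 0.1400%
Cov = Σ(rp − r̄p)(rm − r̄m) / 5 = 2.6064
Var(rm) = Σ(rm − r̄m)² / 5 = 1.7180
β = Cov / Var = 2.6064 / 1.7180 = 1.5171

1.52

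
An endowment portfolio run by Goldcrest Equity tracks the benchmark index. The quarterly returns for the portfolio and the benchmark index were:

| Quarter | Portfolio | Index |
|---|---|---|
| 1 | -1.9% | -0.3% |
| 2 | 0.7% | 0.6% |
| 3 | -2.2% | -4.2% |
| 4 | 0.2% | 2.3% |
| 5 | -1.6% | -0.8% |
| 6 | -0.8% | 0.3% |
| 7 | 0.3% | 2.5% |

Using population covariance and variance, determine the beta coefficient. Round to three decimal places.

0.421

r̄p = -0.7571%,  r̄m = 0.0571%
Cov = Σ(rp − r̄p)(rm − r̄m) / 7 = 1.8261
Var(rm) = Σ(rm − r̄m)² / 7 = 4.3339
β = Cov / Var = 1.8261 / 4.3339 = 0.4214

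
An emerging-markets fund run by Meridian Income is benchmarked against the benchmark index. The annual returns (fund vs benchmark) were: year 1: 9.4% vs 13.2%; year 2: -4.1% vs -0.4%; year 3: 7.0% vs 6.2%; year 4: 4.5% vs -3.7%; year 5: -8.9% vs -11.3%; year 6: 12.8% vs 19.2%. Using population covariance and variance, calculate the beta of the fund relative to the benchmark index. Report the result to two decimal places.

0.66

r̄p = 3.4500%,  r̄m = 3.8667%
Cov = Σ(rp − r̄p)(rm − r̄m) / 6 = 69.7933
Var(rm) = Σ(rm − r̄m)² / 6 = 105.5256
β = Cov / Var = 69.7933 / 105.5256 = 0.6614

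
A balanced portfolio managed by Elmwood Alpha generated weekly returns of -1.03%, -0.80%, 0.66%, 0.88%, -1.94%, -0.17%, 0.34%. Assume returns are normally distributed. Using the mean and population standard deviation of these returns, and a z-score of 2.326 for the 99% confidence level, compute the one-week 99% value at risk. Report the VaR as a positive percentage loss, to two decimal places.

2.49

μ = (-1.03 − 0.8 + 0.66 + 0.88 − 1.94 − 0.17 + 0.34) / 7 = -0.2943%
Σ(r − μ)² = (-1.03 − (-0.2943))² + (-0.8 − (-0.2943))² + (0.66 − (-0.2943))² + … = 6.2128
σ = √[6.2128 / 7] = 0.9421%
VaR = −(μ − z·σ) = −(-0.2943 − 2.326 × 0.9421) = −(-2.4856) = 2.4856%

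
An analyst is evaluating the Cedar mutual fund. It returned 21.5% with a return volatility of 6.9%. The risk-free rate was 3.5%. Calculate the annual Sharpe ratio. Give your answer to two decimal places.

2.61

Sharpe = (Rp − Rf) / σp = (21.5% − 3.5%) / 6.9% = 18.00% / 6.9% = 2.6087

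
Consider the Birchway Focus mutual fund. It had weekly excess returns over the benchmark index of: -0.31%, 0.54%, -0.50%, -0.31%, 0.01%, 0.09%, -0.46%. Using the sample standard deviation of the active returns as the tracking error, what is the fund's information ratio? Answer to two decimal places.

-0.36

μ = (-0.31 + 0.54 − 0.5 − 0.31 + 0.01 + 0.09 − 0.46) / 7 = -0.1343%
Sample std dev = √[0.8274 / 6] = 0.3713%
IR = μ / tracking error = -0.1343 / 0.3713 = -0.3617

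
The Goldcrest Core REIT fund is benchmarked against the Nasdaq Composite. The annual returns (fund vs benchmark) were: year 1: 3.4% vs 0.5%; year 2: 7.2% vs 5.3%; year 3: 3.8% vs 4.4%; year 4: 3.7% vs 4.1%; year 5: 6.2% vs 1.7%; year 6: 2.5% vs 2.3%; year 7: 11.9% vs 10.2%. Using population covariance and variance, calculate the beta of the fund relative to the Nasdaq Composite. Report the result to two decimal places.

0.85

r̄p = 5.5286%,  r̄m = 4.0714%
Cov = Σ(rp − r̄p)(rm − r̄m) / 7 = 7.4080
Var(rm) = Σ(rm − r̄m)² / 7 = 8.6706
β = Cov / Var = 7.4080 / 8.6706 = 0.8544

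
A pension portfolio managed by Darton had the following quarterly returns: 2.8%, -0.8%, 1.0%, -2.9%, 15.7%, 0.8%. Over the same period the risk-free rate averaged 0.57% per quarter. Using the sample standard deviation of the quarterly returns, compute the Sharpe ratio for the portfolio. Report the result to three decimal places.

0.332

r̄ = (2.8 − 0.8 + 1 − 2.9 + 15.7 + 0.8) / 6 = 2.7667%
Sample std dev = √[219.0933 / 5] = 6.6196%
Sharpe = (r̄ − rf) / σ = (2.7667 − 0.57) / 6.6196 = 2.1967 / 6.6196 = 0.3318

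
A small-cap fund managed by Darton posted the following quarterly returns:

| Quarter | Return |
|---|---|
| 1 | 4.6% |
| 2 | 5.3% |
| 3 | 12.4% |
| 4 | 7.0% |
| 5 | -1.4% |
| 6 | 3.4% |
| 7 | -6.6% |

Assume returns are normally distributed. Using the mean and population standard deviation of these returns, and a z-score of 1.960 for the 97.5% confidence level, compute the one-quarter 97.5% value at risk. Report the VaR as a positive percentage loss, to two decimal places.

7.51

μ = (4.6 + 5.3 + 12.4 + 7 − 1.4 + 3.4 − 6.6) / 7 = 3.5286%
Σ(r − μ)² = (4.6 − 3.5286)² + (5.3 − 3.5286)² + … = 221.9343
population σ = √(221.9343 / 7) = √31.7049 = 5.6307%
VaR = −(μ − z·σ) = −(3.5286 − 1.960 × 5.6307) = −(-7.5076) = 7.5076%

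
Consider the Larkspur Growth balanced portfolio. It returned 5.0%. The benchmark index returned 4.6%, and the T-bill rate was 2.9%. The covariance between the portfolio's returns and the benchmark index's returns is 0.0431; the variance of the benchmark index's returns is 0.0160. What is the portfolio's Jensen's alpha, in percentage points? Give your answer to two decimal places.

β = Cov / Var = 0.0431 / 0.0160 = 2.6938
E[R] = Rf + β(Rm − Rf) = 2.9% + 2.6938 × (4.6% − 2.9%) = 7.4795%
α = Rp − E[R] = 5.0% − 7.4795% = -2.4795

-2.48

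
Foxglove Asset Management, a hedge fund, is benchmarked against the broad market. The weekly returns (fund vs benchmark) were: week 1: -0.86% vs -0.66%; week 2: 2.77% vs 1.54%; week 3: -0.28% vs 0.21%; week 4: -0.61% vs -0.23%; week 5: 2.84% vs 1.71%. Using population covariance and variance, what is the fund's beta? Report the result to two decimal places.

1.73

r̄p = 0.7720%,  r̄m = 0.5140%
Cov = Σ(rp − r̄p)(rm − r̄m) / 5 = 1.5575
Var(rm) = Σ(rm − r̄m)² / 5 = 0.9015
β = Cov / Var = 1.5575 / 0.9015 = 1.7277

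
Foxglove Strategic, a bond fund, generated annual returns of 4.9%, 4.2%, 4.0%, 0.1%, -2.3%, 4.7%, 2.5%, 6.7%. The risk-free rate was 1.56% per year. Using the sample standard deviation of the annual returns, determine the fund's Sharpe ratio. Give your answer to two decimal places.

r̄ = (4.9 + 4.2 + 4 + 0.1 − 2.3 + 4.7 + 2.5 + 6.7) / 8 = 3.1000%
Sample σ = √[Σ(r − r̄)² / 7] = √[59.3000 / 7] = √8.4714 = 2.9106%
Sharpe = (r̄ − rf) / σ = (3.1000 − 1.56) / 2.9106 = 1.5400 / 2.9106 = 0.5291

0.53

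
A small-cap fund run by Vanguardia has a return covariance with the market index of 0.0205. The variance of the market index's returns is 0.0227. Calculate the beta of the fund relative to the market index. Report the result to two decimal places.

β = Cov(Rp, Rm) / Var(Rm) = 0.0205 / 0.0227 = 0.9031

0.90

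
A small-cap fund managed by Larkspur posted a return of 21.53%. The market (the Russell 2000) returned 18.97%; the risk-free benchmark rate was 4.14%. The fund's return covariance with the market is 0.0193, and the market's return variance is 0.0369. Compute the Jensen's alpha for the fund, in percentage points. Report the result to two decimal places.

9.63

β = Cov / Var = 0.0193 / 0.0369 = 0.5230
E[R] = Rf + β(Rm − Rf) = 4.14% + 0.5230 × (18.97% − 4.14%) = 11.8961%
α = Rp − E[R] = 21.53% − 11.8961% = 9.6339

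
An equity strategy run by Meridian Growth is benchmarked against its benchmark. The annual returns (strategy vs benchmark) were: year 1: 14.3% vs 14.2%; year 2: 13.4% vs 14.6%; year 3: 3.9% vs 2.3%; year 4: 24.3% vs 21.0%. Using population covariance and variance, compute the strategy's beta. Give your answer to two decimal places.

1.04

r̄p = 13.9750%,  r̄m = 13.0250%
Cov = Σ(rp − r̄p)(rm − r̄m) / 4 = 47.4681
Var(rm) = Σ(rm − r̄m)² / 4 = 45.6219
β = Cov / Var = 47.4681 / 45.6219 = 1.0405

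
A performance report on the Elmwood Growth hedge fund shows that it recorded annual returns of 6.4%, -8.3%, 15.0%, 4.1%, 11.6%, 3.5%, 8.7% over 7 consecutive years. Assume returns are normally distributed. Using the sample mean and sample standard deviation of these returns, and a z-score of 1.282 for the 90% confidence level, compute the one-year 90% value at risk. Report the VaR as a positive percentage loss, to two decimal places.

3.71

r̄ = (6.4 − 8.3 + 15 + 4.1 + 11.6 + 3.5 + 8.7) / 7 = 5.8571%
Sample σ = √[Σ(r − r̄)² / 6] = √[334.0171 / 6] = √55.6695 = 7.4612%
VaR = −(r̄ − z·σ) = −(5.8571 − 1.282 × 7.4612) = −(-3.7082) = 3.7082%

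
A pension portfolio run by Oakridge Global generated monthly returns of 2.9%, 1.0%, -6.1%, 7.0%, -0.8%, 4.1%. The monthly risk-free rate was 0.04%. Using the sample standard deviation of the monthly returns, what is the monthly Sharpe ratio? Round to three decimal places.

r̄ = (2.9 + 1 − 6.1 + 7 − 0.8 + 4.1) / 6 = 1.3500%
Sample σ = √[Σ(r − r̄)² / 5] = √[102.1350 / 5] = √20.4270 = 4.5196%
Sharpe = (r̄ − rf) / σ = (1.3500 − 0.04) / 4.5196 = 1.3100 / 4.5196 = 0.2898

0.290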